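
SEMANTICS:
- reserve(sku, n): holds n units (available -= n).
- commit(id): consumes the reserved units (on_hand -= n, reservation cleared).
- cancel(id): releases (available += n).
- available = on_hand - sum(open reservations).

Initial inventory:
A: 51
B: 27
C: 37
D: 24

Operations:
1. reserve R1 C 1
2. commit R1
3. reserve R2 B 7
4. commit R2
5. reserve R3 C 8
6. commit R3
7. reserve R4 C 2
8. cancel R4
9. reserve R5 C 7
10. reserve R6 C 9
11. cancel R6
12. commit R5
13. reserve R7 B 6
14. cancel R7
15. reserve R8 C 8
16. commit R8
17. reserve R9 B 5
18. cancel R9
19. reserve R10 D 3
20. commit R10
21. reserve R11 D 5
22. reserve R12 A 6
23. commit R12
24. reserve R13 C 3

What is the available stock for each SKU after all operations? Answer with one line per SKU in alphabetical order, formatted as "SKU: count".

Answer: A: 45
B: 20
C: 10
D: 16

Derivation:
Step 1: reserve R1 C 1 -> on_hand[A=51 B=27 C=37 D=24] avail[A=51 B=27 C=36 D=24] open={R1}
Step 2: commit R1 -> on_hand[A=51 B=27 C=36 D=24] avail[A=51 B=27 C=36 D=24] open={}
Step 3: reserve R2 B 7 -> on_hand[A=51 B=27 C=36 D=24] avail[A=51 B=20 C=36 D=24] open={R2}
Step 4: commit R2 -> on_hand[A=51 B=20 C=36 D=24] avail[A=51 B=20 C=36 D=24] open={}
Step 5: reserve R3 C 8 -> on_hand[A=51 B=20 C=36 D=24] avail[A=51 B=20 C=28 D=24] open={R3}
Step 6: commit R3 -> on_hand[A=51 B=20 C=28 D=24] avail[A=51 B=20 C=28 D=24] open={}
Step 7: reserve R4 C 2 -> on_hand[A=51 B=20 C=28 D=24] avail[A=51 B=20 C=26 D=24] open={R4}
Step 8: cancel R4 -> on_hand[A=51 B=20 C=28 D=24] avail[A=51 B=20 C=28 D=24] open={}
Step 9: reserve R5 C 7 -> on_hand[A=51 B=20 C=28 D=24] avail[A=51 B=20 C=21 D=24] open={R5}
Step 10: reserve R6 C 9 -> on_hand[A=51 B=20 C=28 D=24] avail[A=51 B=20 C=12 D=24] open={R5,R6}
Step 11: cancel R6 -> on_hand[A=51 B=20 C=28 D=24] avail[A=51 B=20 C=21 D=24] open={R5}
Step 12: commit R5 -> on_hand[A=51 B=20 C=21 D=24] avail[A=51 B=20 C=21 D=24] open={}
Step 13: reserve R7 B 6 -> on_hand[A=51 B=20 C=21 D=24] avail[A=51 B=14 C=21 D=24] open={R7}
Step 14: cancel R7 -> on_hand[A=51 B=20 C=21 D=24] avail[A=51 B=20 C=21 D=24] open={}
Step 15: reserve R8 C 8 -> on_hand[A=51 B=20 C=21 D=24] avail[A=51 B=20 C=13 D=24] open={R8}
Step 16: commit R8 -> on_hand[A=51 B=20 C=13 D=24] avail[A=51 B=20 C=13 D=24] open={}
Step 17: reserve R9 B 5 -> on_hand[A=51 B=20 C=13 D=24] avail[A=51 B=15 C=13 D=24] open={R9}
Step 18: cancel R9 -> on_hand[A=51 B=20 C=13 D=24] avail[A=51 B=20 C=13 D=24] open={}
Step 19: reserve R10 D 3 -> on_hand[A=51 B=20 C=13 D=24] avail[A=51 B=20 C=13 D=21] open={R10}
Step 20: commit R10 -> on_hand[A=51 B=20 C=13 D=21] avail[A=51 B=20 C=13 D=21] open={}
Step 21: reserve R11 D 5 -> on_hand[A=51 B=20 C=13 D=21] avail[A=51 B=20 C=13 D=16] open={R11}
Step 22: reserve R12 A 6 -> on_hand[A=51 B=20 C=13 D=21] avail[A=45 B=20 C=13 D=16] open={R11,R12}
Step 23: commit R12 -> on_hand[A=45 B=20 C=13 D=21] avail[A=45 B=20 C=13 D=16] open={R11}
Step 24: reserve R13 C 3 -> on_hand[A=45 B=20 C=13 D=21] avail[A=45 B=20 C=10 D=16] open={R11,R13}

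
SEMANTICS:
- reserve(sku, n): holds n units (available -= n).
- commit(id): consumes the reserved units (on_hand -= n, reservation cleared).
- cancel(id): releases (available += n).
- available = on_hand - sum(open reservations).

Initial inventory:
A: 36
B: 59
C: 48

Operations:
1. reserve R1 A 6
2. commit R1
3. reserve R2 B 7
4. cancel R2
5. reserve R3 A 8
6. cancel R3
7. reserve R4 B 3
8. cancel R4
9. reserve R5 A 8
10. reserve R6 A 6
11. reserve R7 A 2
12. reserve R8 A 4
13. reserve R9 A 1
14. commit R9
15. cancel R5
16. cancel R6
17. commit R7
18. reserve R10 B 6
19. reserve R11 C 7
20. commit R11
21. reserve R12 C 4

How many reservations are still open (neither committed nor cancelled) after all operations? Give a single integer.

Step 1: reserve R1 A 6 -> on_hand[A=36 B=59 C=48] avail[A=30 B=59 C=48] open={R1}
Step 2: commit R1 -> on_hand[A=30 B=59 C=48] avail[A=30 B=59 C=48] open={}
Step 3: reserve R2 B 7 -> on_hand[A=30 B=59 C=48] avail[A=30 B=52 C=48] open={R2}
Step 4: cancel R2 -> on_hand[A=30 B=59 C=48] avail[A=30 B=59 C=48] open={}
Step 5: reserve R3 A 8 -> on_hand[A=30 B=59 C=48] avail[A=22 B=59 C=48] open={R3}
Step 6: cancel R3 -> on_hand[A=30 B=59 C=48] avail[A=30 B=59 C=48] open={}
Step 7: reserve R4 B 3 -> on_hand[A=30 B=59 C=48] avail[A=30 B=56 C=48] open={R4}
Step 8: cancel R4 -> on_hand[A=30 B=59 C=48] avail[A=30 B=59 C=48] open={}
Step 9: reserve R5 A 8 -> on_hand[A=30 B=59 C=48] avail[A=22 B=59 C=48] open={R5}
Step 10: reserve R6 A 6 -> on_hand[A=30 B=59 C=48] avail[A=16 B=59 C=48] open={R5,R6}
Step 11: reserve R7 A 2 -> on_hand[A=30 B=59 C=48] avail[A=14 B=59 C=48] open={R5,R6,R7}
Step 12: reserve R8 A 4 -> on_hand[A=30 B=59 C=48] avail[A=10 B=59 C=48] open={R5,R6,R7,R8}
Step 13: reserve R9 A 1 -> on_hand[A=30 B=59 C=48] avail[A=9 B=59 C=48] open={R5,R6,R7,R8,R9}
Step 14: commit R9 -> on_hand[A=29 B=59 C=48] avail[A=9 B=59 C=48] open={R5,R6,R7,R8}
Step 15: cancel R5 -> on_hand[A=29 B=59 C=48] avail[A=17 B=59 C=48] open={R6,R7,R8}
Step 16: cancel R6 -> on_hand[A=29 B=59 C=48] avail[A=23 B=59 C=48] open={R7,R8}
Step 17: commit R7 -> on_hand[A=27 B=59 C=48] avail[A=23 B=59 C=48] open={R8}
Step 18: reserve R10 B 6 -> on_hand[A=27 B=59 C=48] avail[A=23 B=53 C=48] open={R10,R8}
Step 19: reserve R11 C 7 -> on_hand[A=27 B=59 C=48] avail[A=23 B=53 C=41] open={R10,R11,R8}
Step 20: commit R11 -> on_hand[A=27 B=59 C=41] avail[A=23 B=53 C=41] open={R10,R8}
Step 21: reserve R12 C 4 -> on_hand[A=27 B=59 C=41] avail[A=23 B=53 C=37] open={R10,R12,R8}
Open reservations: ['R10', 'R12', 'R8'] -> 3

Answer: 3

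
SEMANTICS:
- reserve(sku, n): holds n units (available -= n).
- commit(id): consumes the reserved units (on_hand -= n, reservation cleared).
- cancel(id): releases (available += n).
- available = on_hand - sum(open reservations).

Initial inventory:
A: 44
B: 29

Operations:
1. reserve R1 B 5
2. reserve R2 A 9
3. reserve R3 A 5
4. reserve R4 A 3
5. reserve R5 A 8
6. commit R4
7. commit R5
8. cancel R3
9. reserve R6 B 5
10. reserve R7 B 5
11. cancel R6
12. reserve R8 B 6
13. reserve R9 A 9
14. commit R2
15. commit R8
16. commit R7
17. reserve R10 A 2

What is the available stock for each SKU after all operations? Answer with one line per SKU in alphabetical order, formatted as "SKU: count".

Answer: A: 13
B: 13

Derivation:
Step 1: reserve R1 B 5 -> on_hand[A=44 B=29] avail[A=44 B=24] open={R1}
Step 2: reserve R2 A 9 -> on_hand[A=44 B=29] avail[A=35 B=24] open={R1,R2}
Step 3: reserve R3 A 5 -> on_hand[A=44 B=29] avail[A=30 B=24] open={R1,R2,R3}
Step 4: reserve R4 A 3 -> on_hand[A=44 B=29] avail[A=27 B=24] open={R1,R2,R3,R4}
Step 5: reserve R5 A 8 -> on_hand[A=44 B=29] avail[A=19 B=24] open={R1,R2,R3,R4,R5}
Step 6: commit R4 -> on_hand[A=41 B=29] avail[A=19 B=24] open={R1,R2,R3,R5}
Step 7: commit R5 -> on_hand[A=33 B=29] avail[A=19 B=24] open={R1,R2,R3}
Step 8: cancel R3 -> on_hand[A=33 B=29] avail[A=24 B=24] open={R1,R2}
Step 9: reserve R6 B 5 -> on_hand[A=33 B=29] avail[A=24 B=19] open={R1,R2,R6}
Step 10: reserve R7 B 5 -> on_hand[A=33 B=29] avail[A=24 B=14] open={R1,R2,R6,R7}
Step 11: cancel R6 -> on_hand[A=33 B=29] avail[A=24 B=19] open={R1,R2,R7}
Step 12: reserve R8 B 6 -> on_hand[A=33 B=29] avail[A=24 B=13] open={R1,R2,R7,R8}
Step 13: reserve R9 A 9 -> on_hand[A=33 B=29] avail[A=15 B=13] open={R1,R2,R7,R8,R9}
Step 14: commit R2 -> on_hand[A=24 B=29] avail[A=15 B=13] open={R1,R7,R8,R9}
Step 15: commit R8 -> on_hand[A=24 B=23] avail[A=15 B=13] open={R1,R7,R9}
Step 16: commit R7 -> on_hand[A=24 B=18] avail[A=15 B=13] open={R1,R9}
Step 17: reserve R10 A 2 -> on_hand[A=24 B=18] avail[A=13 B=13] open={R1,R10,R9}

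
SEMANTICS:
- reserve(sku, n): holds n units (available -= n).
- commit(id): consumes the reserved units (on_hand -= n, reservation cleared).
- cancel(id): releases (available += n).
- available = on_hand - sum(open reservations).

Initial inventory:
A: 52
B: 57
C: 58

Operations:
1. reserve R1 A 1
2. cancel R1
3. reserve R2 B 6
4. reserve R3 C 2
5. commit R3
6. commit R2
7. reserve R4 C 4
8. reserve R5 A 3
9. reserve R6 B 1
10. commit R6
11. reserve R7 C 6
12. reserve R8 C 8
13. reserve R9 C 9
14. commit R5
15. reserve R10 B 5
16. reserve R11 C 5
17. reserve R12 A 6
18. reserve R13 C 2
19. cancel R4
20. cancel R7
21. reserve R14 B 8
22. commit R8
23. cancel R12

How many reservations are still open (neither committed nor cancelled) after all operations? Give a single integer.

Step 1: reserve R1 A 1 -> on_hand[A=52 B=57 C=58] avail[A=51 B=57 C=58] open={R1}
Step 2: cancel R1 -> on_hand[A=52 B=57 C=58] avail[A=52 B=57 C=58] open={}
Step 3: reserve R2 B 6 -> on_hand[A=52 B=57 C=58] avail[A=52 B=51 C=58] open={R2}
Step 4: reserve R3 C 2 -> on_hand[A=52 B=57 C=58] avail[A=52 B=51 C=56] open={R2,R3}
Step 5: commit R3 -> on_hand[A=52 B=57 C=56] avail[A=52 B=51 C=56] open={R2}
Step 6: commit R2 -> on_hand[A=52 B=51 C=56] avail[A=52 B=51 C=56] open={}
Step 7: reserve R4 C 4 -> on_hand[A=52 B=51 C=56] avail[A=52 B=51 C=52] open={R4}
Step 8: reserve R5 A 3 -> on_hand[A=52 B=51 C=56] avail[A=49 B=51 C=52] open={R4,R5}
Step 9: reserve R6 B 1 -> on_hand[A=52 B=51 C=56] avail[A=49 B=50 C=52] open={R4,R5,R6}
Step 10: commit R6 -> on_hand[A=52 B=50 C=56] avail[A=49 B=50 C=52] open={R4,R5}
Step 11: reserve R7 C 6 -> on_hand[A=52 B=50 C=56] avail[A=49 B=50 C=46] open={R4,R5,R7}
Step 12: reserve R8 C 8 -> on_hand[A=52 B=50 C=56] avail[A=49 B=50 C=38] open={R4,R5,R7,R8}
Step 13: reserve R9 C 9 -> on_hand[A=52 B=50 C=56] avail[A=49 B=50 C=29] open={R4,R5,R7,R8,R9}
Step 14: commit R5 -> on_hand[A=49 B=50 C=56] avail[A=49 B=50 C=29] open={R4,R7,R8,R9}
Step 15: reserve R10 B 5 -> on_hand[A=49 B=50 C=56] avail[A=49 B=45 C=29] open={R10,R4,R7,R8,R9}
Step 16: reserve R11 C 5 -> on_hand[A=49 B=50 C=56] avail[A=49 B=45 C=24] open={R10,R11,R4,R7,R8,R9}
Step 17: reserve R12 A 6 -> on_hand[A=49 B=50 C=56] avail[A=43 B=45 C=24] open={R10,R11,R12,R4,R7,R8,R9}
Step 18: reserve R13 C 2 -> on_hand[A=49 B=50 C=56] avail[A=43 B=45 C=22] open={R10,R11,R12,R13,R4,R7,R8,R9}
Step 19: cancel R4 -> on_hand[A=49 B=50 C=56] avail[A=43 B=45 C=26] open={R10,R11,R12,R13,R7,R8,R9}
Step 20: cancel R7 -> on_hand[A=49 B=50 C=56] avail[A=43 B=45 C=32] open={R10,R11,R12,R13,R8,R9}
Step 21: reserve R14 B 8 -> on_hand[A=49 B=50 C=56] avail[A=43 B=37 C=32] open={R10,R11,R12,R13,R14,R8,R9}
Step 22: commit R8 -> on_hand[A=49 B=50 C=48] avail[A=43 B=37 C=32] open={R10,R11,R12,R13,R14,R9}
Step 23: cancel R12 -> on_hand[A=49 B=50 C=48] avail[A=49 B=37 C=32] open={R10,R11,R13,R14,R9}
Open reservations: ['R10', 'R11', 'R13', 'R14', 'R9'] -> 5

Answer: 5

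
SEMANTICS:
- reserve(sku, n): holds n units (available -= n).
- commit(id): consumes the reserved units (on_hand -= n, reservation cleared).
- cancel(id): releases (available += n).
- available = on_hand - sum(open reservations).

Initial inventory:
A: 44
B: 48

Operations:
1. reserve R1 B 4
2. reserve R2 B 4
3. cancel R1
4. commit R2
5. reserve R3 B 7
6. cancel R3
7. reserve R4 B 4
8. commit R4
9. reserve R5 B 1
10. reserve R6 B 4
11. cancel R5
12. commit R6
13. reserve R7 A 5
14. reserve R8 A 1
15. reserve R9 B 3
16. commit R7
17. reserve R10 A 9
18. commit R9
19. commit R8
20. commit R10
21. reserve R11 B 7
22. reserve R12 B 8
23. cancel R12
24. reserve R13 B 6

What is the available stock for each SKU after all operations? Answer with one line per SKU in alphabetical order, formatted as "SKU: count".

Step 1: reserve R1 B 4 -> on_hand[A=44 B=48] avail[A=44 B=44] open={R1}
Step 2: reserve R2 B 4 -> on_hand[A=44 B=48] avail[A=44 B=40] open={R1,R2}
Step 3: cancel R1 -> on_hand[A=44 B=48] avail[A=44 B=44] open={R2}
Step 4: commit R2 -> on_hand[A=44 B=44] avail[A=44 B=44] open={}
Step 5: reserve R3 B 7 -> on_hand[A=44 B=44] avail[A=44 B=37] open={R3}
Step 6: cancel R3 -> on_hand[A=44 B=44] avail[A=44 B=44] open={}
Step 7: reserve R4 B 4 -> on_hand[A=44 B=44] avail[A=44 B=40] open={R4}
Step 8: commit R4 -> on_hand[A=44 B=40] avail[A=44 B=40] open={}
Step 9: reserve R5 B 1 -> on_hand[A=44 B=40] avail[A=44 B=39] open={R5}
Step 10: reserve R6 B 4 -> on_hand[A=44 B=40] avail[A=44 B=35] open={R5,R6}
Step 11: cancel R5 -> on_hand[A=44 B=40] avail[A=44 B=36] open={R6}
Step 12: commit R6 -> on_hand[A=44 B=36] avail[A=44 B=36] open={}
Step 13: reserve R7 A 5 -> on_hand[A=44 B=36] avail[A=39 B=36] open={R7}
Step 14: reserve R8 A 1 -> on_hand[A=44 B=36] avail[A=38 B=36] open={R7,R8}
Step 15: reserve R9 B 3 -> on_hand[A=44 B=36] avail[A=38 B=33] open={R7,R8,R9}
Step 16: commit R7 -> on_hand[A=39 B=36] avail[A=38 B=33] open={R8,R9}
Step 17: reserve R10 A 9 -> on_hand[A=39 B=36] avail[A=29 B=33] open={R10,R8,R9}
Step 18: commit R9 -> on_hand[A=39 B=33] avail[A=29 B=33] open={R10,R8}
Step 19: commit R8 -> on_hand[A=38 B=33] avail[A=29 B=33] open={R10}
Step 20: commit R10 -> on_hand[A=29 B=33] avail[A=29 B=33] open={}
Step 21: reserve R11 B 7 -> on_hand[A=29 B=33] avail[A=29 B=26] open={R11}
Step 22: reserve R12 B 8 -> on_hand[A=29 B=33] avail[A=29 B=18] open={R11,R12}
Step 23: cancel R12 -> on_hand[A=29 B=33] avail[A=29 B=26] open={R11}
Step 24: reserve R13 B 6 -> on_hand[A=29 B=33] avail[A=29 B=20] open={R11,R13}

Answer: A: 29
B: 20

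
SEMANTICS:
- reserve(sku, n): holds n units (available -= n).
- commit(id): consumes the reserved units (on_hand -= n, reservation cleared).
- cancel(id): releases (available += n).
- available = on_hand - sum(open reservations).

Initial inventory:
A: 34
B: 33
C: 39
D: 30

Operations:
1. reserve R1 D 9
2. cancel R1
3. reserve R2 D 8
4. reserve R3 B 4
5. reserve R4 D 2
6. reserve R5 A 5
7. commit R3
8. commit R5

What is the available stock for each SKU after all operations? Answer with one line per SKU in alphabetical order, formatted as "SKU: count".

Step 1: reserve R1 D 9 -> on_hand[A=34 B=33 C=39 D=30] avail[A=34 B=33 C=39 D=21] open={R1}
Step 2: cancel R1 -> on_hand[A=34 B=33 C=39 D=30] avail[A=34 B=33 C=39 D=30] open={}
Step 3: reserve R2 D 8 -> on_hand[A=34 B=33 C=39 D=30] avail[A=34 B=33 C=39 D=22] open={R2}
Step 4: reserve R3 B 4 -> on_hand[A=34 B=33 C=39 D=30] avail[A=34 B=29 C=39 D=22] open={R2,R3}
Step 5: reserve R4 D 2 -> on_hand[A=34 B=33 C=39 D=30] avail[A=34 B=29 C=39 D=20] open={R2,R3,R4}
Step 6: reserve R5 A 5 -> on_hand[A=34 B=33 C=39 D=30] avail[A=29 B=29 C=39 D=20] open={R2,R3,R4,R5}
Step 7: commit R3 -> on_hand[A=34 B=29 C=39 D=30] avail[A=29 B=29 C=39 D=20] open={R2,R4,R5}
Step 8: commit R5 -> on_hand[A=29 B=29 C=39 D=30] avail[A=29 B=29 C=39 D=20] open={R2,R4}

Answer: A: 29
B: 29
C: 39
D: 20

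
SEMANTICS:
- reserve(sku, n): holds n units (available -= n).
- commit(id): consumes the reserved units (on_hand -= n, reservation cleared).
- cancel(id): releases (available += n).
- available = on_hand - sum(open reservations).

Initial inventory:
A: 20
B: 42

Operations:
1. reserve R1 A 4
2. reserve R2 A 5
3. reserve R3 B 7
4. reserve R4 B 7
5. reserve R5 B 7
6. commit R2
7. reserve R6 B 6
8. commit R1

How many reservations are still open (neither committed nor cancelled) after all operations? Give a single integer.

Step 1: reserve R1 A 4 -> on_hand[A=20 B=42] avail[A=16 B=42] open={R1}
Step 2: reserve R2 A 5 -> on_hand[A=20 B=42] avail[A=11 B=42] open={R1,R2}
Step 3: reserve R3 B 7 -> on_hand[A=20 B=42] avail[A=11 B=35] open={R1,R2,R3}
Step 4: reserve R4 B 7 -> on_hand[A=20 B=42] avail[A=11 B=28] open={R1,R2,R3,R4}
Step 5: reserve R5 B 7 -> on_hand[A=20 B=42] avail[A=11 B=21] open={R1,R2,R3,R4,R5}
Step 6: commit R2 -> on_hand[A=15 B=42] avail[A=11 B=21] open={R1,R3,R4,R5}
Step 7: reserve R6 B 6 -> on_hand[A=15 B=42] avail[A=11 B=15] open={R1,R3,R4,R5,R6}
Step 8: commit R1 -> on_hand[A=11 B=42] avail[A=11 B=15] open={R3,R4,R5,R6}
Open reservations: ['R3', 'R4', 'R5', 'R6'] -> 4

Answer: 4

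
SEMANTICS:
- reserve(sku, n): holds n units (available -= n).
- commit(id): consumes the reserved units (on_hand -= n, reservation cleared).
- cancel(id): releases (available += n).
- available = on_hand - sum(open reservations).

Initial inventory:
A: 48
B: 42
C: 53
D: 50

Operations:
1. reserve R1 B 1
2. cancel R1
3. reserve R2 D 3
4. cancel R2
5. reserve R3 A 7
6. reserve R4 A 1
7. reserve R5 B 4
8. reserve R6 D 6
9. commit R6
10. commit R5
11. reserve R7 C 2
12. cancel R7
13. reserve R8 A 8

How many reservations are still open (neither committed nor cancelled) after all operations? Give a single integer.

Step 1: reserve R1 B 1 -> on_hand[A=48 B=42 C=53 D=50] avail[A=48 B=41 C=53 D=50] open={R1}
Step 2: cancel R1 -> on_hand[A=48 B=42 C=53 D=50] avail[A=48 B=42 C=53 D=50] open={}
Step 3: reserve R2 D 3 -> on_hand[A=48 B=42 C=53 D=50] avail[A=48 B=42 C=53 D=47] open={R2}
Step 4: cancel R2 -> on_hand[A=48 B=42 C=53 D=50] avail[A=48 B=42 C=53 D=50] open={}
Step 5: reserve R3 A 7 -> on_hand[A=48 B=42 C=53 D=50] avail[A=41 B=42 C=53 D=50] open={R3}
Step 6: reserve R4 A 1 -> on_hand[A=48 B=42 C=53 D=50] avail[A=40 B=42 C=53 D=50] open={R3,R4}
Step 7: reserve R5 B 4 -> on_hand[A=48 B=42 C=53 D=50] avail[A=40 B=38 C=53 D=50] open={R3,R4,R5}
Step 8: reserve R6 D 6 -> on_hand[A=48 B=42 C=53 D=50] avail[A=40 B=38 C=53 D=44] open={R3,R4,R5,R6}
Step 9: commit R6 -> on_hand[A=48 B=42 C=53 D=44] avail[A=40 B=38 C=53 D=44] open={R3,R4,R5}
Step 10: commit R5 -> on_hand[A=48 B=38 C=53 D=44] avail[A=40 B=38 C=53 D=44] open={R3,R4}
Step 11: reserve R7 C 2 -> on_hand[A=48 B=38 C=53 D=44] avail[A=40 B=38 C=51 D=44] open={R3,R4,R7}
Step 12: cancel R7 -> on_hand[A=48 B=38 C=53 D=44] avail[A=40 B=38 C=53 D=44] open={R3,R4}
Step 13: reserve R8 A 8 -> on_hand[A=48 B=38 C=53 D=44] avail[A=32 B=38 C=53 D=44] open={R3,R4,R8}
Open reservations: ['R3', 'R4', 'R8'] -> 3

Answer: 3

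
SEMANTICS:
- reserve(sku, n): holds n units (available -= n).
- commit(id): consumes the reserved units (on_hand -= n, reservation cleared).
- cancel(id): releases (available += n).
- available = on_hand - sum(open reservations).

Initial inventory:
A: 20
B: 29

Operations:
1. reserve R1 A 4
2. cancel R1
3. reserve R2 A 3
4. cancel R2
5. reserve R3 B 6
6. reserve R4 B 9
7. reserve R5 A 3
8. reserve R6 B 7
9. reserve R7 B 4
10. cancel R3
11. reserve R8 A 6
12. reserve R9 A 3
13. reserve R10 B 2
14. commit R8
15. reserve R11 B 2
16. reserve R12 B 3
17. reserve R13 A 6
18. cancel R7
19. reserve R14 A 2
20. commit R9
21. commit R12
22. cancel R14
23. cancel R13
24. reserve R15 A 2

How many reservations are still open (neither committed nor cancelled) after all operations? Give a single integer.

Step 1: reserve R1 A 4 -> on_hand[A=20 B=29] avail[A=16 B=29] open={R1}
Step 2: cancel R1 -> on_hand[A=20 B=29] avail[A=20 B=29] open={}
Step 3: reserve R2 A 3 -> on_hand[A=20 B=29] avail[A=17 B=29] open={R2}
Step 4: cancel R2 -> on_hand[A=20 B=29] avail[A=20 B=29] open={}
Step 5: reserve R3 B 6 -> on_hand[A=20 B=29] avail[A=20 B=23] open={R3}
Step 6: reserve R4 B 9 -> on_hand[A=20 B=29] avail[A=20 B=14] open={R3,R4}
Step 7: reserve R5 A 3 -> on_hand[A=20 B=29] avail[A=17 B=14] open={R3,R4,R5}
Step 8: reserve R6 B 7 -> on_hand[A=20 B=29] avail[A=17 B=7] open={R3,R4,R5,R6}
Step 9: reserve R7 B 4 -> on_hand[A=20 B=29] avail[A=17 B=3] open={R3,R4,R5,R6,R7}
Step 10: cancel R3 -> on_hand[A=20 B=29] avail[A=17 B=9] open={R4,R5,R6,R7}
Step 11: reserve R8 A 6 -> on_hand[A=20 B=29] avail[A=11 B=9] open={R4,R5,R6,R7,R8}
Step 12: reserve R9 A 3 -> on_hand[A=20 B=29] avail[A=8 B=9] open={R4,R5,R6,R7,R8,R9}
Step 13: reserve R10 B 2 -> on_hand[A=20 B=29] avail[A=8 B=7] open={R10,R4,R5,R6,R7,R8,R9}
Step 14: commit R8 -> on_hand[A=14 B=29] avail[A=8 B=7] open={R10,R4,R5,R6,R7,R9}
Step 15: reserve R11 B 2 -> on_hand[A=14 B=29] avail[A=8 B=5] open={R10,R11,R4,R5,R6,R7,R9}
Step 16: reserve R12 B 3 -> on_hand[A=14 B=29] avail[A=8 B=2] open={R10,R11,R12,R4,R5,R6,R7,R9}
Step 17: reserve R13 A 6 -> on_hand[A=14 B=29] avail[A=2 B=2] open={R10,R11,R12,R13,R4,R5,R6,R7,R9}
Step 18: cancel R7 -> on_hand[A=14 B=29] avail[A=2 B=6] open={R10,R11,R12,R13,R4,R5,R6,R9}
Step 19: reserve R14 A 2 -> on_hand[A=14 B=29] avail[A=0 B=6] open={R10,R11,R12,R13,R14,R4,R5,R6,R9}
Step 20: commit R9 -> on_hand[A=11 B=29] avail[A=0 B=6] open={R10,R11,R12,R13,R14,R4,R5,R6}
Step 21: commit R12 -> on_hand[A=11 B=26] avail[A=0 B=6] open={R10,R11,R13,R14,R4,R5,R6}
Step 22: cancel R14 -> on_hand[A=11 B=26] avail[A=2 B=6] open={R10,R11,R13,R4,R5,R6}
Step 23: cancel R13 -> on_hand[A=11 B=26] avail[A=8 B=6] open={R10,R11,R4,R5,R6}
Step 24: reserve R15 A 2 -> on_hand[A=11 B=26] avail[A=6 B=6] open={R10,R11,R15,R4,R5,R6}
Open reservations: ['R10', 'R11', 'R15', 'R4', 'R5', 'R6'] -> 6

Answer: 6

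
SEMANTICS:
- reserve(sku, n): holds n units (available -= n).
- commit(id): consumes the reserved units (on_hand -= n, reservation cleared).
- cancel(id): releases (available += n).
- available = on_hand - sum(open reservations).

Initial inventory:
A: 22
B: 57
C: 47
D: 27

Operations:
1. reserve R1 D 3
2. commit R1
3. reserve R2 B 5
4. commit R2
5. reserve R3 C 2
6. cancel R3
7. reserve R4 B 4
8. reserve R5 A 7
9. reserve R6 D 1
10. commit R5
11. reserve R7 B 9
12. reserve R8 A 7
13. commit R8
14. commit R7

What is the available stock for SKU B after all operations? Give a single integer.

Step 1: reserve R1 D 3 -> on_hand[A=22 B=57 C=47 D=27] avail[A=22 B=57 C=47 D=24] open={R1}
Step 2: commit R1 -> on_hand[A=22 B=57 C=47 D=24] avail[A=22 B=57 C=47 D=24] open={}
Step 3: reserve R2 B 5 -> on_hand[A=22 B=57 C=47 D=24] avail[A=22 B=52 C=47 D=24] open={R2}
Step 4: commit R2 -> on_hand[A=22 B=52 C=47 D=24] avail[A=22 B=52 C=47 D=24] open={}
Step 5: reserve R3 C 2 -> on_hand[A=22 B=52 C=47 D=24] avail[A=22 B=52 C=45 D=24] open={R3}
Step 6: cancel R3 -> on_hand[A=22 B=52 C=47 D=24] avail[A=22 B=52 C=47 D=24] open={}
Step 7: reserve R4 B 4 -> on_hand[A=22 B=52 C=47 D=24] avail[A=22 B=48 C=47 D=24] open={R4}
Step 8: reserve R5 A 7 -> on_hand[A=22 B=52 C=47 D=24] avail[A=15 B=48 C=47 D=24] open={R4,R5}
Step 9: reserve R6 D 1 -> on_hand[A=22 B=52 C=47 D=24] avail[A=15 B=48 C=47 D=23] open={R4,R5,R6}
Step 10: commit R5 -> on_hand[A=15 B=52 C=47 D=24] avail[A=15 B=48 C=47 D=23] open={R4,R6}
Step 11: reserve R7 B 9 -> on_hand[A=15 B=52 C=47 D=24] avail[A=15 B=39 C=47 D=23] open={R4,R6,R7}
Step 12: reserve R8 A 7 -> on_hand[A=15 B=52 C=47 D=24] avail[A=8 B=39 C=47 D=23] open={R4,R6,R7,R8}
Step 13: commit R8 -> on_hand[A=8 B=52 C=47 D=24] avail[A=8 B=39 C=47 D=23] open={R4,R6,R7}
Step 14: commit R7 -> on_hand[A=8 B=43 C=47 D=24] avail[A=8 B=39 C=47 D=23] open={R4,R6}
Final available[B] = 39

Answer: 39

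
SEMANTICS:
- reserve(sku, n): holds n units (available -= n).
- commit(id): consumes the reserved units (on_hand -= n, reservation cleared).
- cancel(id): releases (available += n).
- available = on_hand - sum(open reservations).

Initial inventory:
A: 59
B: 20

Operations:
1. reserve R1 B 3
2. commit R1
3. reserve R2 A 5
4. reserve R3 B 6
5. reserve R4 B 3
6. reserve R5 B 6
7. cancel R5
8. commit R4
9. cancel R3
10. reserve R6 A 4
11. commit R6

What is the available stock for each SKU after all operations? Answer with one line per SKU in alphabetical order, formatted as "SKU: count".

Step 1: reserve R1 B 3 -> on_hand[A=59 B=20] avail[A=59 B=17] open={R1}
Step 2: commit R1 -> on_hand[A=59 B=17] avail[A=59 B=17] open={}
Step 3: reserve R2 A 5 -> on_hand[A=59 B=17] avail[A=54 B=17] open={R2}
Step 4: reserve R3 B 6 -> on_hand[A=59 B=17] avail[A=54 B=11] open={R2,R3}
Step 5: reserve R4 B 3 -> on_hand[A=59 B=17] avail[A=54 B=8] open={R2,R3,R4}
Step 6: reserve R5 B 6 -> on_hand[A=59 B=17] avail[A=54 B=2] open={R2,R3,R4,R5}
Step 7: cancel R5 -> on_hand[A=59 B=17] avail[A=54 B=8] open={R2,R3,R4}
Step 8: commit R4 -> on_hand[A=59 B=14] avail[A=54 B=8] open={R2,R3}
Step 9: cancel R3 -> on_hand[A=59 B=14] avail[A=54 B=14] open={R2}
Step 10: reserve R6 A 4 -> on_hand[A=59 B=14] avail[A=50 B=14] open={R2,R6}
Step 11: commit R6 -> on_hand[A=55 B=14] avail[A=50 B=14] open={R2}

Answer: A: 50
B: 14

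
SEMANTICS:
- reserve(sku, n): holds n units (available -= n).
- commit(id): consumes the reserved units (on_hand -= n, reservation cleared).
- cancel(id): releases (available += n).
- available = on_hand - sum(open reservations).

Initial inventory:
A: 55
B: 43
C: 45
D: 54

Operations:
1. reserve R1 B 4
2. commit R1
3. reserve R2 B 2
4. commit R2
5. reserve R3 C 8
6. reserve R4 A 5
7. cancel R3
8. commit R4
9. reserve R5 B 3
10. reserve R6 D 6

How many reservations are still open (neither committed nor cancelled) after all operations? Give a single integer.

Step 1: reserve R1 B 4 -> on_hand[A=55 B=43 C=45 D=54] avail[A=55 B=39 C=45 D=54] open={R1}
Step 2: commit R1 -> on_hand[A=55 B=39 C=45 D=54] avail[A=55 B=39 C=45 D=54] open={}
Step 3: reserve R2 B 2 -> on_hand[A=55 B=39 C=45 D=54] avail[A=55 B=37 C=45 D=54] open={R2}
Step 4: commit R2 -> on_hand[A=55 B=37 C=45 D=54] avail[A=55 B=37 C=45 D=54] open={}
Step 5: reserve R3 C 8 -> on_hand[A=55 B=37 C=45 D=54] avail[A=55 B=37 C=37 D=54] open={R3}
Step 6: reserve R4 A 5 -> on_hand[A=55 B=37 C=45 D=54] avail[A=50 B=37 C=37 D=54] open={R3,R4}
Step 7: cancel R3 -> on_hand[A=55 B=37 C=45 D=54] avail[A=50 B=37 C=45 D=54] open={R4}
Step 8: commit R4 -> on_hand[A=50 B=37 C=45 D=54] avail[A=50 B=37 C=45 D=54] open={}
Step 9: reserve R5 B 3 -> on_hand[A=50 B=37 C=45 D=54] avail[A=50 B=34 C=45 D=54] open={R5}
Step 10: reserve R6 D 6 -> on_hand[A=50 B=37 C=45 D=54] avail[A=50 B=34 C=45 D=48] open={R5,R6}
Open reservations: ['R5', 'R6'] -> 2

Answer: 2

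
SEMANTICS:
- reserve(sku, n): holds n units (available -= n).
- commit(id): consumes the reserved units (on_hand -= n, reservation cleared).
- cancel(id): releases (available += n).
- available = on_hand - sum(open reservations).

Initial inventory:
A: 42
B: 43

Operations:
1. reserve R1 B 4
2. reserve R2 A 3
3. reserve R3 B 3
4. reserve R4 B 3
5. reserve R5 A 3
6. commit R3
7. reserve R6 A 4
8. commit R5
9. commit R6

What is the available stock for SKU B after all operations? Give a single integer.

Step 1: reserve R1 B 4 -> on_hand[A=42 B=43] avail[A=42 B=39] open={R1}
Step 2: reserve R2 A 3 -> on_hand[A=42 B=43] avail[A=39 B=39] open={R1,R2}
Step 3: reserve R3 B 3 -> on_hand[A=42 B=43] avail[A=39 B=36] open={R1,R2,R3}
Step 4: reserve R4 B 3 -> on_hand[A=42 B=43] avail[A=39 B=33] open={R1,R2,R3,R4}
Step 5: reserve R5 A 3 -> on_hand[A=42 B=43] avail[A=36 B=33] open={R1,R2,R3,R4,R5}
Step 6: commit R3 -> on_hand[A=42 B=40] avail[A=36 B=33] open={R1,R2,R4,R5}
Step 7: reserve R6 A 4 -> on_hand[A=42 B=40] avail[A=32 B=33] open={R1,R2,R4,R5,R6}
Step 8: commit R5 -> on_hand[A=39 B=40] avail[A=32 B=33] open={R1,R2,R4,R6}
Step 9: commit R6 -> on_hand[A=35 B=40] avail[A=32 B=33] open={R1,R2,R4}
Final available[B] = 33

Answer: 33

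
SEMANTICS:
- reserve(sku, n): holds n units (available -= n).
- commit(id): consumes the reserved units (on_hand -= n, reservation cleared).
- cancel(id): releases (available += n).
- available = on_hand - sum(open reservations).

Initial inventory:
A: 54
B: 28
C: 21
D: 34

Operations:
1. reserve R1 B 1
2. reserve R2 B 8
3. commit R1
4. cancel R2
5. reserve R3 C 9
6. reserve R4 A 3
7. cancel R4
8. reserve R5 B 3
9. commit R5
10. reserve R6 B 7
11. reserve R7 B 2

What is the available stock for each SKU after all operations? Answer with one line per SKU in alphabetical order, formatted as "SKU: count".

Answer: A: 54
B: 15
C: 12
D: 34

Derivation:
Step 1: reserve R1 B 1 -> on_hand[A=54 B=28 C=21 D=34] avail[A=54 B=27 C=21 D=34] open={R1}
Step 2: reserve R2 B 8 -> on_hand[A=54 B=28 C=21 D=34] avail[A=54 B=19 C=21 D=34] open={R1,R2}
Step 3: commit R1 -> on_hand[A=54 B=27 C=21 D=34] avail[A=54 B=19 C=21 D=34] open={R2}
Step 4: cancel R2 -> on_hand[A=54 B=27 C=21 D=34] avail[A=54 B=27 C=21 D=34] open={}
Step 5: reserve R3 C 9 -> on_hand[A=54 B=27 C=21 D=34] avail[A=54 B=27 C=12 D=34] open={R3}
Step 6: reserve R4 A 3 -> on_hand[A=54 B=27 C=21 D=34] avail[A=51 B=27 C=12 D=34] open={R3,R4}
Step 7: cancel R4 -> on_hand[A=54 B=27 C=21 D=34] avail[A=54 B=27 C=12 D=34] open={R3}
Step 8: reserve R5 B 3 -> on_hand[A=54 B=27 C=21 D=34] avail[A=54 B=24 C=12 D=34] open={R3,R5}
Step 9: commit R5 -> on_hand[A=54 B=24 C=21 D=34] avail[A=54 B=24 C=12 D=34] open={R3}
Step 10: reserve R6 B 7 -> on_hand[A=54 B=24 C=21 D=34] avail[A=54 B=17 C=12 D=34] open={R3,R6}
Step 11: reserve R7 B 2 -> on_hand[A=54 B=24 C=21 D=34] avail[A=54 B=15 C=12 D=34] open={R3,R6,R7}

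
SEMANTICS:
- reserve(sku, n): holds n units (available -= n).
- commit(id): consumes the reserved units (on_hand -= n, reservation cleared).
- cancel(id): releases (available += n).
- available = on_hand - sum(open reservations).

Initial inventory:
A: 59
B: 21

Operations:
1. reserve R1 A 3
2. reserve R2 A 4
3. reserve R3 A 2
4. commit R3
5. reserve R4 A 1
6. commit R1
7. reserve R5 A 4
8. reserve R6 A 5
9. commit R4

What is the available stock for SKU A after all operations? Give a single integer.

Answer: 40

Derivation:
Step 1: reserve R1 A 3 -> on_hand[A=59 B=21] avail[A=56 B=21] open={R1}
Step 2: reserve R2 A 4 -> on_hand[A=59 B=21] avail[A=52 B=21] open={R1,R2}
Step 3: reserve R3 A 2 -> on_hand[A=59 B=21] avail[A=50 B=21] open={R1,R2,R3}
Step 4: commit R3 -> on_hand[A=57 B=21] avail[A=50 B=21] open={R1,R2}
Step 5: reserve R4 A 1 -> on_hand[A=57 B=21] avail[A=49 B=21] open={R1,R2,R4}
Step 6: commit R1 -> on_hand[A=54 B=21] avail[A=49 B=21] open={R2,R4}
Step 7: reserve R5 A 4 -> on_hand[A=54 B=21] avail[A=45 B=21] open={R2,R4,R5}
Step 8: reserve R6 A 5 -> on_hand[A=54 B=21] avail[A=40 B=21] open={R2,R4,R5,R6}
Step 9: commit R4 -> on_hand[A=53 B=21] avail[A=40 B=21] open={R2,R5,R6}
Final available[A] = 40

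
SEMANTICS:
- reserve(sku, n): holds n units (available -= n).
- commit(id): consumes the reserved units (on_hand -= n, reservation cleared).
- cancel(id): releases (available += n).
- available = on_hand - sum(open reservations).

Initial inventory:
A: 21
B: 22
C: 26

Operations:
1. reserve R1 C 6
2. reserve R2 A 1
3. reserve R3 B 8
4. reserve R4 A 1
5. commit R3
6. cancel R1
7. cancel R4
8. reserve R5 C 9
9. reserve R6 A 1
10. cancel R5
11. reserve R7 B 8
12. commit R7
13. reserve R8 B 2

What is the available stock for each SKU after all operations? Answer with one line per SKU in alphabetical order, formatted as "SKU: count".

Answer: A: 19
B: 4
C: 26

Derivation:
Step 1: reserve R1 C 6 -> on_hand[A=21 B=22 C=26] avail[A=21 B=22 C=20] open={R1}
Step 2: reserve R2 A 1 -> on_hand[A=21 B=22 C=26] avail[A=20 B=22 C=20] open={R1,R2}
Step 3: reserve R3 B 8 -> on_hand[A=21 B=22 C=26] avail[A=20 B=14 C=20] open={R1,R2,R3}
Step 4: reserve R4 A 1 -> on_hand[A=21 B=22 C=26] avail[A=19 B=14 C=20] open={R1,R2,R3,R4}
Step 5: commit R3 -> on_hand[A=21 B=14 C=26] avail[A=19 B=14 C=20] open={R1,R2,R4}
Step 6: cancel R1 -> on_hand[A=21 B=14 C=26] avail[A=19 B=14 C=26] open={R2,R4}
Step 7: cancel R4 -> on_hand[A=21 B=14 C=26] avail[A=20 B=14 C=26] open={R2}
Step 8: reserve R5 C 9 -> on_hand[A=21 B=14 C=26] avail[A=20 B=14 C=17] open={R2,R5}
Step 9: reserve R6 A 1 -> on_hand[A=21 B=14 C=26] avail[A=19 B=14 C=17] open={R2,R5,R6}
Step 10: cancel R5 -> on_hand[A=21 B=14 C=26] avail[A=19 B=14 C=26] open={R2,R6}
Step 11: reserve R7 B 8 -> on_hand[A=21 B=14 C=26] avail[A=19 B=6 C=26] open={R2,R6,R7}
Step 12: commit R7 -> on_hand[A=21 B=6 C=26] avail[A=19 B=6 C=26] open={R2,R6}
Step 13: reserve R8 B 2 -> on_hand[A=21 B=6 C=26] avail[A=19 B=4 C=26] open={R2,R6,R8}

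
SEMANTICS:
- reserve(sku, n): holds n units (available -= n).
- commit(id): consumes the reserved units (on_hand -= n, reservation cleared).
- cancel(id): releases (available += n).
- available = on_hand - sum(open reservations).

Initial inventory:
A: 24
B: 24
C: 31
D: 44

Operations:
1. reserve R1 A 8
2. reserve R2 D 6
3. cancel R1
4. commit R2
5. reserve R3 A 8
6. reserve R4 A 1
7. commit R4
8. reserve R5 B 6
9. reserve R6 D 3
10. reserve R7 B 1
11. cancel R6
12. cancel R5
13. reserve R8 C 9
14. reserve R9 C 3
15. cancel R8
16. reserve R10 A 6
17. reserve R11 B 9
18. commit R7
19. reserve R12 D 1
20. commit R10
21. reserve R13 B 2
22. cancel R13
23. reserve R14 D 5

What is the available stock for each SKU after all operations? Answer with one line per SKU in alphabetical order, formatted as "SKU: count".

Step 1: reserve R1 A 8 -> on_hand[A=24 B=24 C=31 D=44] avail[A=16 B=24 C=31 D=44] open={R1}
Step 2: reserve R2 D 6 -> on_hand[A=24 B=24 C=31 D=44] avail[A=16 B=24 C=31 D=38] open={R1,R2}
Step 3: cancel R1 -> on_hand[A=24 B=24 C=31 D=44] avail[A=24 B=24 C=31 D=38] open={R2}
Step 4: commit R2 -> on_hand[A=24 B=24 C=31 D=38] avail[A=24 B=24 C=31 D=38] open={}
Step 5: reserve R3 A 8 -> on_hand[A=24 B=24 C=31 D=38] avail[A=16 B=24 C=31 D=38] open={R3}
Step 6: reserve R4 A 1 -> on_hand[A=24 B=24 C=31 D=38] avail[A=15 B=24 C=31 D=38] open={R3,R4}
Step 7: commit R4 -> on_hand[A=23 B=24 C=31 D=38] avail[A=15 B=24 C=31 D=38] open={R3}
Step 8: reserve R5 B 6 -> on_hand[A=23 B=24 C=31 D=38] avail[A=15 B=18 C=31 D=38] open={R3,R5}
Step 9: reserve R6 D 3 -> on_hand[A=23 B=24 C=31 D=38] avail[A=15 B=18 C=31 D=35] open={R3,R5,R6}
Step 10: reserve R7 B 1 -> on_hand[A=23 B=24 C=31 D=38] avail[A=15 B=17 C=31 D=35] open={R3,R5,R6,R7}
Step 11: cancel R6 -> on_hand[A=23 B=24 C=31 D=38] avail[A=15 B=17 C=31 D=38] open={R3,R5,R7}
Step 12: cancel R5 -> on_hand[A=23 B=24 C=31 D=38] avail[A=15 B=23 C=31 D=38] open={R3,R7}
Step 13: reserve R8 C 9 -> on_hand[A=23 B=24 C=31 D=38] avail[A=15 B=23 C=22 D=38] open={R3,R7,R8}
Step 14: reserve R9 C 3 -> on_hand[A=23 B=24 C=31 D=38] avail[A=15 B=23 C=19 D=38] open={R3,R7,R8,R9}
Step 15: cancel R8 -> on_hand[A=23 B=24 C=31 D=38] avail[A=15 B=23 C=28 D=38] open={R3,R7,R9}
Step 16: reserve R10 A 6 -> on_hand[A=23 B=24 C=31 D=38] avail[A=9 B=23 C=28 D=38] open={R10,R3,R7,R9}
Step 17: reserve R11 B 9 -> on_hand[A=23 B=24 C=31 D=38] avail[A=9 B=14 C=28 D=38] open={R10,R11,R3,R7,R9}
Step 18: commit R7 -> on_hand[A=23 B=23 C=31 D=38] avail[A=9 B=14 C=28 D=38] open={R10,R11,R3,R9}
Step 19: reserve R12 D 1 -> on_hand[A=23 B=23 C=31 D=38] avail[A=9 B=14 C=28 D=37] open={R10,R11,R12,R3,R9}
Step 20: commit R10 -> on_hand[A=17 B=23 C=31 D=38] avail[A=9 B=14 C=28 D=37] open={R11,R12,R3,R9}
Step 21: reserve R13 B 2 -> on_hand[A=17 B=23 C=31 D=38] avail[A=9 B=12 C=28 D=37] open={R11,R12,R13,R3,R9}
Step 22: cancel R13 -> on_hand[A=17 B=23 C=31 D=38] avail[A=9 B=14 C=28 D=37] open={R11,R12,R3,R9}
Step 23: reserve R14 D 5 -> on_hand[A=17 B=23 C=31 D=38] avail[A=9 B=14 C=28 D=32] open={R11,R12,R14,R3,R9}

Answer: A: 9
B: 14
C: 28
D: 32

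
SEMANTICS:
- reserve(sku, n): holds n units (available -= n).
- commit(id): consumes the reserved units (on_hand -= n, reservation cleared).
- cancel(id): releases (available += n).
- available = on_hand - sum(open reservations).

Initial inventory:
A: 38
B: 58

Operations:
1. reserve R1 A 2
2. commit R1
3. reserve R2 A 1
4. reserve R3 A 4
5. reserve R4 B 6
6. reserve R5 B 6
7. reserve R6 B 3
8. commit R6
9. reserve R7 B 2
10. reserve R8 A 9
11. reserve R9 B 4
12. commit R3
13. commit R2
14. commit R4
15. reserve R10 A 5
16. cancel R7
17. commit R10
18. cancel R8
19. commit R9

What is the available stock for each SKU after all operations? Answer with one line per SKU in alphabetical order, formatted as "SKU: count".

Step 1: reserve R1 A 2 -> on_hand[A=38 B=58] avail[A=36 B=58] open={R1}
Step 2: commit R1 -> on_hand[A=36 B=58] avail[A=36 B=58] open={}
Step 3: reserve R2 A 1 -> on_hand[A=36 B=58] avail[A=35 B=58] open={R2}
Step 4: reserve R3 A 4 -> on_hand[A=36 B=58] avail[A=31 B=58] open={R2,R3}
Step 5: reserve R4 B 6 -> on_hand[A=36 B=58] avail[A=31 B=52] open={R2,R3,R4}
Step 6: reserve R5 B 6 -> on_hand[A=36 B=58] avail[A=31 B=46] open={R2,R3,R4,R5}
Step 7: reserve R6 B 3 -> on_hand[A=36 B=58] avail[A=31 B=43] open={R2,R3,R4,R5,R6}
Step 8: commit R6 -> on_hand[A=36 B=55] avail[A=31 B=43] open={R2,R3,R4,R5}
Step 9: reserve R7 B 2 -> on_hand[A=36 B=55] avail[A=31 B=41] open={R2,R3,R4,R5,R7}
Step 10: reserve R8 A 9 -> on_hand[A=36 B=55] avail[A=22 B=41] open={R2,R3,R4,R5,R7,R8}
Step 11: reserve R9 B 4 -> on_hand[A=36 B=55] avail[A=22 B=37] open={R2,R3,R4,R5,R7,R8,R9}
Step 12: commit R3 -> on_hand[A=32 B=55] avail[A=22 B=37] open={R2,R4,R5,R7,R8,R9}
Step 13: commit R2 -> on_hand[A=31 B=55] avail[A=22 B=37] open={R4,R5,R7,R8,R9}
Step 14: commit R4 -> on_hand[A=31 B=49] avail[A=22 B=37] open={R5,R7,R8,R9}
Step 15: reserve R10 A 5 -> on_hand[A=31 B=49] avail[A=17 B=37] open={R10,R5,R7,R8,R9}
Step 16: cancel R7 -> on_hand[A=31 B=49] avail[A=17 B=39] open={R10,R5,R8,R9}
Step 17: commit R10 -> on_hand[A=26 B=49] avail[A=17 B=39] open={R5,R8,R9}
Step 18: cancel R8 -> on_hand[A=26 B=49] avail[A=26 B=39] open={R5,R9}
Step 19: commit R9 -> on_hand[A=26 B=45] avail[A=26 B=39] open={R5}

Answer: A: 26
B: 39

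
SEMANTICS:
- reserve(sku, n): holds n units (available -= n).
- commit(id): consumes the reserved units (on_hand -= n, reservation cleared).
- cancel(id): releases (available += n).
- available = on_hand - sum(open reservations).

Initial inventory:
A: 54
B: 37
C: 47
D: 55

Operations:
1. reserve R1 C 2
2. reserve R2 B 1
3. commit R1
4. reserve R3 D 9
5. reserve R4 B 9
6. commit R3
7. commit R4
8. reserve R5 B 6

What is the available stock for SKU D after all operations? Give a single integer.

Step 1: reserve R1 C 2 -> on_hand[A=54 B=37 C=47 D=55] avail[A=54 B=37 C=45 D=55] open={R1}
Step 2: reserve R2 B 1 -> on_hand[A=54 B=37 C=47 D=55] avail[A=54 B=36 C=45 D=55] open={R1,R2}
Step 3: commit R1 -> on_hand[A=54 B=37 C=45 D=55] avail[A=54 B=36 C=45 D=55] open={R2}
Step 4: reserve R3 D 9 -> on_hand[A=54 B=37 C=45 D=55] avail[A=54 B=36 C=45 D=46] open={R2,R3}
Step 5: reserve R4 B 9 -> on_hand[A=54 B=37 C=45 D=55] avail[A=54 B=27 C=45 D=46] open={R2,R3,R4}
Step 6: commit R3 -> on_hand[A=54 B=37 C=45 D=46] avail[A=54 B=27 C=45 D=46] open={R2,R4}
Step 7: commit R4 -> on_hand[A=54 B=28 C=45 D=46] avail[A=54 B=27 C=45 D=46] open={R2}
Step 8: reserve R5 B 6 -> on_hand[A=54 B=28 C=45 D=46] avail[A=54 B=21 C=45 D=46] open={R2,R5}
Final available[D] = 46

Answer: 46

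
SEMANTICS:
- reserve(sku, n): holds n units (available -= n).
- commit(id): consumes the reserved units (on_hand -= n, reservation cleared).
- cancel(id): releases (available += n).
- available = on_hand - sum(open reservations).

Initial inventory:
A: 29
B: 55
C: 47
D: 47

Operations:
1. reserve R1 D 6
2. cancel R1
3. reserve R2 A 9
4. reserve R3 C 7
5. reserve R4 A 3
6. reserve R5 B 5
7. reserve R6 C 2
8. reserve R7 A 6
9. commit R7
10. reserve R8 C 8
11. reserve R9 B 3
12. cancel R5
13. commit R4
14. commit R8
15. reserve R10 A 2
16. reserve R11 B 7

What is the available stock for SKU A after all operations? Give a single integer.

Answer: 9

Derivation:
Step 1: reserve R1 D 6 -> on_hand[A=29 B=55 C=47 D=47] avail[A=29 B=55 C=47 D=41] open={R1}
Step 2: cancel R1 -> on_hand[A=29 B=55 C=47 D=47] avail[A=29 B=55 C=47 D=47] open={}
Step 3: reserve R2 A 9 -> on_hand[A=29 B=55 C=47 D=47] avail[A=20 B=55 C=47 D=47] open={R2}
Step 4: reserve R3 C 7 -> on_hand[A=29 B=55 C=47 D=47] avail[A=20 B=55 C=40 D=47] open={R2,R3}
Step 5: reserve R4 A 3 -> on_hand[A=29 B=55 C=47 D=47] avail[A=17 B=55 C=40 D=47] open={R2,R3,R4}
Step 6: reserve R5 B 5 -> on_hand[A=29 B=55 C=47 D=47] avail[A=17 B=50 C=40 D=47] open={R2,R3,R4,R5}
Step 7: reserve R6 C 2 -> on_hand[A=29 B=55 C=47 D=47] avail[A=17 B=50 C=38 D=47] open={R2,R3,R4,R5,R6}
Step 8: reserve R7 A 6 -> on_hand[A=29 B=55 C=47 D=47] avail[A=11 B=50 C=38 D=47] open={R2,R3,R4,R5,R6,R7}
Step 9: commit R7 -> on_hand[A=23 B=55 C=47 D=47] avail[A=11 B=50 C=38 D=47] open={R2,R3,R4,R5,R6}
Step 10: reserve R8 C 8 -> on_hand[A=23 B=55 C=47 D=47] avail[A=11 B=50 C=30 D=47] open={R2,R3,R4,R5,R6,R8}
Step 11: reserve R9 B 3 -> on_hand[A=23 B=55 C=47 D=47] avail[A=11 B=47 C=30 D=47] open={R2,R3,R4,R5,R6,R8,R9}
Step 12: cancel R5 -> on_hand[A=23 B=55 C=47 D=47] avail[A=11 B=52 C=30 D=47] open={R2,R3,R4,R6,R8,R9}
Step 13: commit R4 -> on_hand[A=20 B=55 C=47 D=47] avail[A=11 B=52 C=30 D=47] open={R2,R3,R6,R8,R9}
Step 14: commit R8 -> on_hand[A=20 B=55 C=39 D=47] avail[A=11 B=52 C=30 D=47] open={R2,R3,R6,R9}
Step 15: reserve R10 A 2 -> on_hand[A=20 B=55 C=39 D=47] avail[A=9 B=52 C=30 D=47] open={R10,R2,R3,R6,R9}
Step 16: reserve R11 B 7 -> on_hand[A=20 B=55 C=39 D=47] avail[A=9 B=45 C=30 D=47] open={R10,R11,R2,R3,R6,R9}
Final available[A] = 9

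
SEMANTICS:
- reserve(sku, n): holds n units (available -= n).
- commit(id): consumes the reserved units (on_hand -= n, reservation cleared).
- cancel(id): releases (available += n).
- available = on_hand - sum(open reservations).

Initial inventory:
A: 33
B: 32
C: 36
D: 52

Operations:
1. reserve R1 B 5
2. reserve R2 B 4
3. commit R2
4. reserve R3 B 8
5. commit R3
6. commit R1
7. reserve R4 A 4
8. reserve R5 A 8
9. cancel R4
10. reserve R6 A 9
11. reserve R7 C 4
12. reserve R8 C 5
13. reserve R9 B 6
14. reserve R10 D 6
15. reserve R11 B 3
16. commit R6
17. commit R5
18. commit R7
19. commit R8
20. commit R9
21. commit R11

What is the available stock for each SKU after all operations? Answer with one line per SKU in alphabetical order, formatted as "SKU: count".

Answer: A: 16
B: 6
C: 27
D: 46

Derivation:
Step 1: reserve R1 B 5 -> on_hand[A=33 B=32 C=36 D=52] avail[A=33 B=27 C=36 D=52] open={R1}
Step 2: reserve R2 B 4 -> on_hand[A=33 B=32 C=36 D=52] avail[A=33 B=23 C=36 D=52] open={R1,R2}
Step 3: commit R2 -> on_hand[A=33 B=28 C=36 D=52] avail[A=33 B=23 C=36 D=52] open={R1}
Step 4: reserve R3 B 8 -> on_hand[A=33 B=28 C=36 D=52] avail[A=33 B=15 C=36 D=52] open={R1,R3}
Step 5: commit R3 -> on_hand[A=33 B=20 C=36 D=52] avail[A=33 B=15 C=36 D=52] open={R1}
Step 6: commit R1 -> on_hand[A=33 B=15 C=36 D=52] avail[A=33 B=15 C=36 D=52] open={}
Step 7: reserve R4 A 4 -> on_hand[A=33 B=15 C=36 D=52] avail[A=29 B=15 C=36 D=52] open={R4}
Step 8: reserve R5 A 8 -> on_hand[A=33 B=15 C=36 D=52] avail[A=21 B=15 C=36 D=52] open={R4,R5}
Step 9: cancel R4 -> on_hand[A=33 B=15 C=36 D=52] avail[A=25 B=15 C=36 D=52] open={R5}
Step 10: reserve R6 A 9 -> on_hand[A=33 B=15 C=36 D=52] avail[A=16 B=15 C=36 D=52] open={R5,R6}
Step 11: reserve R7 C 4 -> on_hand[A=33 B=15 C=36 D=52] avail[A=16 B=15 C=32 D=52] open={R5,R6,R7}
Step 12: reserve R8 C 5 -> on_hand[A=33 B=15 C=36 D=52] avail[A=16 B=15 C=27 D=52] open={R5,R6,R7,R8}
Step 13: reserve R9 B 6 -> on_hand[A=33 B=15 C=36 D=52] avail[A=16 B=9 C=27 D=52] open={R5,R6,R7,R8,R9}
Step 14: reserve R10 D 6 -> on_hand[A=33 B=15 C=36 D=52] avail[A=16 B=9 C=27 D=46] open={R10,R5,R6,R7,R8,R9}
Step 15: reserve R11 B 3 -> on_hand[A=33 B=15 C=36 D=52] avail[A=16 B=6 C=27 D=46] open={R10,R11,R5,R6,R7,R8,R9}
Step 16: commit R6 -> on_hand[A=24 B=15 C=36 D=52] avail[A=16 B=6 C=27 D=46] open={R10,R11,R5,R7,R8,R9}
Step 17: commit R5 -> on_hand[A=16 B=15 C=36 D=52] avail[A=16 B=6 C=27 D=46] open={R10,R11,R7,R8,R9}
Step 18: commit R7 -> on_hand[A=16 B=15 C=32 D=52] avail[A=16 B=6 C=27 D=46] open={R10,R11,R8,R9}
Step 19: commit R8 -> on_hand[A=16 B=15 C=27 D=52] avail[A=16 B=6 C=27 D=46] open={R10,R11,R9}
Step 20: commit R9 -> on_hand[A=16 B=9 C=27 D=52] avail[A=16 B=6 C=27 D=46] open={R10,R11}
Step 21: commit R11 -> on_hand[A=16 B=6 C=27 D=52] avail[A=16 B=6 C=27 D=46] open={R10}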